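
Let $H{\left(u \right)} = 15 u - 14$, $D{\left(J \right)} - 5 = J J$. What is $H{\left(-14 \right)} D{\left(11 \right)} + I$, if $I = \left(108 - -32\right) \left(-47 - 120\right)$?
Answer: $-51604$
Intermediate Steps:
$D{\left(J \right)} = 5 + J^{2}$ ($D{\left(J \right)} = 5 + J J = 5 + J^{2}$)
$H{\left(u \right)} = -14 + 15 u$
$I = -23380$ ($I = \left(108 + 32\right) \left(-167\right) = 140 \left(-167\right) = -23380$)
$H{\left(-14 \right)} D{\left(11 \right)} + I = \left(-14 + 15 \left(-14\right)\right) \left(5 + 11^{2}\right) - 23380 = \left(-14 - 210\right) \left(5 + 121\right) - 23380 = \left(-224\right) 126 - 23380 = -28224 - 23380 = -51604$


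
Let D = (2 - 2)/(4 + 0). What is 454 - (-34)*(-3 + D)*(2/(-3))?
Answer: 522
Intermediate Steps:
D = 0 (D = 0/4 = 0*(1/4) = 0)
454 - (-34)*(-3 + D)*(2/(-3)) = 454 - (-34)*(-3 + 0)*(2/(-3)) = 454 - (-34)*(-6*(-1)/3) = 454 - (-34)*(-3*(-2/3)) = 454 - (-34)*2 = 454 - 1*(-68) = 454 + 68 = 522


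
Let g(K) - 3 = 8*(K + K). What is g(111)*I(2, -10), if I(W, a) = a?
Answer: -17790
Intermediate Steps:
g(K) = 3 + 16*K (g(K) = 3 + 8*(K + K) = 3 + 8*(2*K) = 3 + 16*K)
g(111)*I(2, -10) = (3 + 16*111)*(-10) = (3 + 1776)*(-10) = 1779*(-10) = -17790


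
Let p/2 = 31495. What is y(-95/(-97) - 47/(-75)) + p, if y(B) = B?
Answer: 458263934/7275 ≈ 62992.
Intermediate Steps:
p = 62990 (p = 2*31495 = 62990)
y(-95/(-97) - 47/(-75)) + p = (-95/(-97) - 47/(-75)) + 62990 = (-95*(-1/97) - 47*(-1/75)) + 62990 = (95/97 + 47/75) + 62990 = 11684/7275 + 62990 = 458263934/7275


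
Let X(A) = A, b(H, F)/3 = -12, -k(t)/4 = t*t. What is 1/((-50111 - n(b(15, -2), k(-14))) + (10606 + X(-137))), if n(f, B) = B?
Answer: -1/38858 ≈ -2.5735e-5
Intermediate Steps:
k(t) = -4*t**2 (k(t) = -4*t*t = -4*t**2)
b(H, F) = -36 (b(H, F) = 3*(-12) = -36)
1/((-50111 - n(b(15, -2), k(-14))) + (10606 + X(-137))) = 1/((-50111 - (-4)*(-14)**2) + (10606 - 137)) = 1/((-50111 - (-4)*196) + 10469) = 1/((-50111 - 1*(-784)) + 10469) = 1/((-50111 + 784) + 10469) = 1/(-49327 + 10469) = 1/(-38858) = -1/38858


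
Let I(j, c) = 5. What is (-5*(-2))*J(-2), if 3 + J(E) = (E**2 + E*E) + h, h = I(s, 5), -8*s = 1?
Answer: 100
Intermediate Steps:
s = -1/8 (s = -1/8*1 = -1/8 ≈ -0.12500)
h = 5
J(E) = 2 + 2*E**2 (J(E) = -3 + ((E**2 + E*E) + 5) = -3 + ((E**2 + E**2) + 5) = -3 + (2*E**2 + 5) = -3 + (5 + 2*E**2) = 2 + 2*E**2)
(-5*(-2))*J(-2) = (-5*(-2))*(2 + 2*(-2)**2) = 10*(2 + 2*4) = 10*(2 + 8) = 10*10 = 100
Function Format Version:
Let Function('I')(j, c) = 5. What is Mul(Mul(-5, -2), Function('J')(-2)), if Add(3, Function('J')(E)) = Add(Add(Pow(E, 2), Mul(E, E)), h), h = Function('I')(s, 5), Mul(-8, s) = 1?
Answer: 100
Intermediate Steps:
s = Rational(-1, 8) (s = Mul(Rational(-1, 8), 1) = Rational(-1, 8) ≈ -0.12500)
h = 5
Function('J')(E) = Add(2, Mul(2, Pow(E, 2))) (Function('J')(E) = Add(-3, Add(Add(Pow(E, 2), Mul(E, E)), 5)) = Add(-3, Add(Add(Pow(E, 2), Pow(E, 2)), 5)) = Add(-3, Add(Mul(2, Pow(E, 2)), 5)) = Add(-3, Add(5, Mul(2, Pow(E, 2)))) = Add(2, Mul(2, Pow(E, 2))))
Mul(Mul(-5, -2), Function('J')(-2)) = Mul(Mul(-5, -2), Add(2, Mul(2, Pow(-2, 2)))) = Mul(10, Add(2, Mul(2, 4))) = Mul(10, Add(2, 8)) = Mul(10, 10) = 100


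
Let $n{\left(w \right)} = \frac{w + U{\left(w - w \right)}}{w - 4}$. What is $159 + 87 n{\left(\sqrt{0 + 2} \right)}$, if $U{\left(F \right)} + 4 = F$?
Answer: $246$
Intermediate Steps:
$U{\left(F \right)} = -4 + F$
$n{\left(w \right)} = 1$ ($n{\left(w \right)} = \frac{w + \left(-4 + \left(w - w\right)\right)}{w - 4} = \frac{w + \left(-4 + 0\right)}{-4 + w} = \frac{w - 4}{-4 + w} = \frac{-4 + w}{-4 + w} = 1$)
$159 + 87 n{\left(\sqrt{0 + 2} \right)} = 159 + 87 \cdot 1 = 159 + 87 = 246$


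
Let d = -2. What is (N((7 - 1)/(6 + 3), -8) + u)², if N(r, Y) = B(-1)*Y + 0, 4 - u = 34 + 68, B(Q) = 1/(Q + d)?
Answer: 81796/9 ≈ 9088.4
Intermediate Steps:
B(Q) = 1/(-2 + Q) (B(Q) = 1/(Q - 2) = 1/(-2 + Q))
u = -98 (u = 4 - (34 + 68) = 4 - 1*102 = 4 - 102 = -98)
N(r, Y) = -Y/3 (N(r, Y) = Y/(-2 - 1) + 0 = Y/(-3) + 0 = -Y/3 + 0 = -Y/3)
(N((7 - 1)/(6 + 3), -8) + u)² = (-⅓*(-8) - 98)² = (8/3 - 98)² = (-286/3)² = 81796/9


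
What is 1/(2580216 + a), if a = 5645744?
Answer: 1/8225960 ≈ 1.2157e-7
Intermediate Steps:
1/(2580216 + a) = 1/(2580216 + 5645744) = 1/8225960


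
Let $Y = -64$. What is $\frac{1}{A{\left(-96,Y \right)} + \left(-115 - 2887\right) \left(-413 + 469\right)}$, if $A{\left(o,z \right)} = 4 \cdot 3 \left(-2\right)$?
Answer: $- \frac{1}{168136} \approx -5.9476 \cdot 10^{-6}$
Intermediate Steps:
$A{\left(o,z \right)} = -24$ ($A{\left(o,z \right)} = 12 \left(-2\right) = -24$)
$\frac{1}{A{\left(-96,Y \right)} + \left(-115 - 2887\right) \left(-413 + 469\right)} = \frac{1}{-24 + \left(-115 - 2887\right) \left(-413 + 469\right)} = \frac{1}{-24 - 168112} = \frac{1}{-168136} = - \frac{1}{168136}$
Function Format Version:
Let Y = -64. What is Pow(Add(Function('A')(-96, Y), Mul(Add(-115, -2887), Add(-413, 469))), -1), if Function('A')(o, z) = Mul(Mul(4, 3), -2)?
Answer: Rational(-1, 168136) ≈ -5.9476e-6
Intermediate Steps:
Function('A')(o, z) = -24 (Function('A')(o, z) = Mul(12, -2) = -24)
Pow(Add(Function('A')(-96, Y), Mul(Add(-115, -2887), Add(-413, 469))), -1) = Pow(Add(-24, Mul(Add(-115, -2887), Add(-413, 469))), -1) = Pow(Add(-24, Mul(-3002, 56)), -1) = Pow(Add(-24, -168112), -1) = Pow(-168136, -1) = Rational(-1, 168136)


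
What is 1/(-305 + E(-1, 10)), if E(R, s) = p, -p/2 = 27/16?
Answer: -8/2467 ≈ -0.0032428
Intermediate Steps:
p = -27/8 (p = -54/16 = -2*27/16 = -27/8 ≈ -3.3750)
E(R, s) = -27/8
1/(-305 + E(-1, 10)) = 1/(-305 - 27/8) = 1/(-2467/8) = -8/2467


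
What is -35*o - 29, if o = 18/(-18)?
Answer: 6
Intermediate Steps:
o = -1 (o = 18*(-1/18) = -1)
-35*o - 29 = -35*(-1) - 29 = 35 - 29 = 6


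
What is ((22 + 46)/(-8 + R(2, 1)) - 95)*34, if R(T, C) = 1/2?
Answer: -53074/15 ≈ -3538.3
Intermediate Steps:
R(T, C) = ½
((22 + 46)/(-8 + R(2, 1)) - 95)*34 = ((22 + 46)/(-8 + ½) - 95)*34 = (68/(-15/2) - 95)*34 = (68*(-2/15) - 95)*34 = (-136/15 - 95)*34 = -1561/15*34 = -53074/15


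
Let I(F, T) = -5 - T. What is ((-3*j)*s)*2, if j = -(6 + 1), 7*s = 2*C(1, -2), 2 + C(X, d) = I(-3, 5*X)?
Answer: -144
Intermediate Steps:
C(X, d) = -7 - 5*X (C(X, d) = -2 + (-5 - 5*X) = -7 - 5*X)
s = -24/7 (s = (2*(-7 - 5*1))/7 = (2*(-7 - 5))/7 = (2*(-12))/7 = (⅐)*(-24) = -24/7 ≈ -3.4286)
j = -7 (j = -1*7 = -7)
((-3*j)*s)*2 = (-3*(-7)*(-24/7))*2 = (21*(-24/7))*2 = -72*2 = -144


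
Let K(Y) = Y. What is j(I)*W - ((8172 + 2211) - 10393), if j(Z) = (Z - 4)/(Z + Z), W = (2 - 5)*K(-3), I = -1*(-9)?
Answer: 25/2 ≈ 12.500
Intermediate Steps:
I = 9
W = 9 (W = (2 - 5)*(-3) = -3*(-3) = 9)
j(Z) = (-4 + Z)/(2*Z) (j(Z) = (-4 + Z)/((2*Z)) = (-4 + Z)*(1/(2*Z)) = (-4 + Z)/(2*Z))
j(I)*W - ((8172 + 2211) - 10393) = ((½)*(-4 + 9)/9)*9 - ((8172 + 2211) - 10393) = ((½)*(⅑)*5)*9 - (10383 - 10393) = (5/18)*9 - 1*(-10) = 5/2 + 10 = 25/2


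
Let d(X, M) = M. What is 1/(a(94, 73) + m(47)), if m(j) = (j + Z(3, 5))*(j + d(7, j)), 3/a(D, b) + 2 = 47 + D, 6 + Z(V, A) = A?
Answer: 139/601039 ≈ 0.00023127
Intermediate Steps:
Z(V, A) = -6 + A
a(D, b) = 3/(45 + D) (a(D, b) = 3/(-2 + (47 + D)) = 3/(45 + D))
m(j) = 2*j*(-1 + j) (m(j) = (j + (-6 + 5))*(j + j) = (j - 1)*(2*j) = (-1 + j)*(2*j) = 2*j*(-1 + j))
1/(a(94, 73) + m(47)) = 1/(3/(45 + 94) + 2*47*(-1 + 47)) = 1/(3/139 + 2*47*46) = 1/(3*(1/139) + 4324) = 1/(3/139 + 4324) = 1/(601039/139) = 139/601039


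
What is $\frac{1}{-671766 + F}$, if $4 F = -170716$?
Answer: $- \frac{1}{714445} \approx -1.3997 \cdot 10^{-6}$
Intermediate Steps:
$F = -42679$ ($F = \frac{1}{4} \left(-170716\right) = -42679$)
$\frac{1}{-671766 + F} = \frac{1}{-671766 - 42679} = \frac{1}{-714445} = - \frac{1}{714445}$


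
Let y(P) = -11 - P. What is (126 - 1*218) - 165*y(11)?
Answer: 3538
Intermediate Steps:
(126 - 1*218) - 165*y(11) = (126 - 1*218) - 165*(-11 - 1*11) = (126 - 218) - 165*(-11 - 11) = -92 - 165*(-22) = -92 + 3630 = 3538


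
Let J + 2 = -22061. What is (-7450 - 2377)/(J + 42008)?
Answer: -9827/19945 ≈ -0.49270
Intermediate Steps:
J = -22063 (J = -2 - 22061 = -22063)
(-7450 - 2377)/(J + 42008) = (-7450 - 2377)/(-22063 + 42008) = -9827/19945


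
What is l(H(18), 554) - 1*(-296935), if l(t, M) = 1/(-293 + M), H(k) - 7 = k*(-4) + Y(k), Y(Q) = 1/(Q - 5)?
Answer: 77500036/261 ≈ 2.9694e+5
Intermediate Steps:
Y(Q) = 1/(-5 + Q)
H(k) = 7 + 1/(-5 + k) - 4*k (H(k) = 7 + (k*(-4) + 1/(-5 + k)) = 7 + (-4*k + 1/(-5 + k)) = 7 + (1/(-5 + k) - 4*k) = 7 + 1/(-5 + k) - 4*k)
l(H(18), 554) - 1*(-296935) = 1/(-293 + 554) - 1*(-296935) = 1/261 + 296935 = 77500036/261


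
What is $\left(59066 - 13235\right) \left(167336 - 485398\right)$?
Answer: $-14577099522$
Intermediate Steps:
$\left(59066 - 13235\right) \left(167336 - 485398\right) = 45831 \left(-318062\right) = -14577099522$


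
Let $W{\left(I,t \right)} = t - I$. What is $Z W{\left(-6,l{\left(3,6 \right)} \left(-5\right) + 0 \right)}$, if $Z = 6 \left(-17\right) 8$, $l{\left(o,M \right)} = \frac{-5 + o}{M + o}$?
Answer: $- \frac{17408}{3} \approx -5802.7$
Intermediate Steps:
$l{\left(o,M \right)} = \frac{-5 + o}{M + o}$
$Z = -816$ ($Z = \left(-102\right) 8 = -816$)
$Z W{\left(-6,l{\left(3,6 \right)} \left(-5\right) + 0 \right)} = - 816 \left(\left(\frac{-5 + 3}{6 + 3} \left(-5\right) + 0\right) - -6\right) = - 816 \left(\left(\frac{1}{9} \left(-2\right) \left(-5\right) + 0\right) + 6\right) = - 816 \left(\left(\left(- \frac{2}{9}\right) \left(-5\right) + 0\right) + 6\right) = - 816 \left(\left(\frac{10}{9} + 0\right) + 6\right) = - 816 \left(\frac{10}{9} + 6\right) = \left(-816\right) \frac{64}{9} = - \frac{17408}{3}$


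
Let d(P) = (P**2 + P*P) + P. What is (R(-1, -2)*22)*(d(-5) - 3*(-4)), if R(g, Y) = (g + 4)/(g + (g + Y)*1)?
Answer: -1881/2 ≈ -940.50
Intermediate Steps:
d(P) = P + 2*P**2 (d(P) = (P**2 + P**2) + P = 2*P**2 + P = P + 2*P**2)
R(g, Y) = (4 + g)/(Y + 2*g) (R(g, Y) = (4 + g)/(g + (Y + g)*1) = (4 + g)/(g + (Y + g)) = (4 + g)/(Y + 2*g))
(R(-1, -2)*22)*(d(-5) - 3*(-4)) = (((4 - 1)/(-2 + 2*(-1)))*22)*(-5*(1 + 2*(-5)) - 3*(-4)) = ((3/(-2 - 2))*22)*(-5*(1 - 10) + 12) = ((3/(-4))*22)*(-5*(-9) + 12) = (-1/4*3*22)*(45 + 12) = -3/4*22*57 = -33/2*57 = -1881/2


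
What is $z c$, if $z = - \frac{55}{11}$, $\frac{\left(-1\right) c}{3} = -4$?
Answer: $-60$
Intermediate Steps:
$c = 12$ ($c = \left(-3\right) \left(-4\right) = 12$)
$z = -5$ ($z = \left(-55\right) \frac{1}{11} = -5$)
$z c = \left(-5\right) 12 = -60$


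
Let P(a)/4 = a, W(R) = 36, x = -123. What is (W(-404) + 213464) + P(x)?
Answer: 213008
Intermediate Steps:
P(a) = 4*a
(W(-404) + 213464) + P(x) = (36 + 213464) + 4*(-123) = 213500 - 492 = 213008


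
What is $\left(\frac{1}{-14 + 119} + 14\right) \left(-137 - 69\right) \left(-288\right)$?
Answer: $\frac{29090496}{35} \approx 8.3116 \cdot 10^{5}$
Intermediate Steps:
$\left(\frac{1}{-14 + 119} + 14\right) \left(-137 - 69\right) \left(-288\right) = \left(\frac{1}{105} + 14\right) \left(-206\right) \left(-288\right) = \frac{1471}{105} \left(-206\right) \left(-288\right) = \left(- \frac{303026}{105}\right) \left(-288\right) = \frac{29090496}{35}$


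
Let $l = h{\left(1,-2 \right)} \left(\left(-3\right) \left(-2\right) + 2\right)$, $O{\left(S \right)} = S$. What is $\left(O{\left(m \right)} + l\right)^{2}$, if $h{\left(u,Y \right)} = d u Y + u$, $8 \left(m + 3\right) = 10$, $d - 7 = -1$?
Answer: $\frac{128881}{16} \approx 8055.1$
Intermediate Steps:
$d = 6$ ($d = 7 - 1 = 6$)
$m = - \frac{7}{4}$ ($m = -3 + \frac{1}{8} \cdot 10 = -3 + \frac{5}{4} = - \frac{7}{4} \approx -1.75$)
$h{\left(u,Y \right)} = u + 6 Y u$ ($h{\left(u,Y \right)} = 6 u Y + u = 6 Y u + u = u + 6 Y u$)
$l = -88$ ($l = 1 \left(1 + 6 \left(-2\right)\right) \left(\left(-3\right) \left(-2\right) + 2\right) = 1 \left(1 - 12\right) \left(6 + 2\right) = 1 \left(-11\right) 8 = \left(-11\right) 8 = -88$)
$\left(O{\left(m \right)} + l\right)^{2} = \left(- \frac{7}{4} - 88\right)^{2} = \left(- \frac{359}{4}\right)^{2} = \frac{128881}{16}$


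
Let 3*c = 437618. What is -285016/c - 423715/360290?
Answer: -49349055479/15766938922 ≈ -3.1299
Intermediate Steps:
c = 437618/3 (c = (1/3)*437618 = 437618/3 ≈ 1.4587e+5)
-285016/c - 423715/360290 = -285016/437618/3 - 423715/360290 = -285016*3/437618 - 423715*1/360290 = -427524/218809 - 84743/72058 = -49349055479/15766938922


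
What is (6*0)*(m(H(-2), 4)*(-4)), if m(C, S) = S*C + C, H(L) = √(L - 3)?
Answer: 0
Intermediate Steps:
H(L) = √(-3 + L)
m(C, S) = C + C*S (m(C, S) = C*S + C = C + C*S)
(6*0)*(m(H(-2), 4)*(-4)) = (6*0)*((√(-3 - 2)*(1 + 4))*(-4)) = 0*((√(-5)*5)*(-4)) = 0*(((I*√5)*5)*(-4)) = 0*((5*I*√5)*(-4)) = 0*(-20*I*√5) = 0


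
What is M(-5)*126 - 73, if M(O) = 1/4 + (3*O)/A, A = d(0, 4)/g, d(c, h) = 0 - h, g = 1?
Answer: 431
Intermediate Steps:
d(c, h) = -h
A = -4 (A = -1*4/1 = -4*1 = -4)
M(O) = ¼ - 3*O/4 (M(O) = 1/4 + (3*O)/(-4) = 1*(¼) + (3*O)*(-¼) = ¼ - 3*O/4)
M(-5)*126 - 73 = (¼ - ¾*(-5))*126 - 73 = (¼ + 15/4)*126 - 73 = 4*126 - 73 = 504 - 73 = 431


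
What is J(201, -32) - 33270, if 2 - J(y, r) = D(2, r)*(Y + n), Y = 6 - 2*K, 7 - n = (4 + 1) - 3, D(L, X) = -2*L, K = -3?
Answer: -33200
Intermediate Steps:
n = 5 (n = 7 - ((4 + 1) - 3) = 7 - (5 - 3) = 7 - 1*2 = 7 - 2 = 5)
Y = 12 (Y = 6 - 2*(-3) = 6 + 6 = 12)
J(y, r) = 70 (J(y, r) = 2 - (-2*2)*(12 + 5) = 2 - (-4)*17 = 2 - 1*(-68) = 2 + 68 = 70)
J(201, -32) - 33270 = 70 - 33270 = -33200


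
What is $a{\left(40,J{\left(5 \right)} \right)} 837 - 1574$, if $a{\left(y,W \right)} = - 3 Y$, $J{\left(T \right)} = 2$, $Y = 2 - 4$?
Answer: $3448$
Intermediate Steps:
$Y = -2$ ($Y = 2 - 4 = -2$)
$a{\left(y,W \right)} = 6$ ($a{\left(y,W \right)} = \left(-3\right) \left(-2\right) = 6$)
$a{\left(40,J{\left(5 \right)} \right)} 837 - 1574 = 6 \cdot 837 - 1574 = 5022 - 1574 = 3448$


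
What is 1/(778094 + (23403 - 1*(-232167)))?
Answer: 1/1033664 ≈ 9.6743e-7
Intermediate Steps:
1/(778094 + (23403 - 1*(-232167))) = 1/(778094 + (23403 + 232167)) = 1/(778094 + 255570) = 1/1033664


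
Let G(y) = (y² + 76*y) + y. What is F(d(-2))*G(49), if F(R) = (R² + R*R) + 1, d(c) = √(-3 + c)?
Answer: -55566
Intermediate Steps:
G(y) = y² + 77*y
F(R) = 1 + 2*R² (F(R) = (R² + R²) + 1 = 2*R² + 1 = 1 + 2*R²)
F(d(-2))*G(49) = (1 + 2*(√(-3 - 2))²)*(49*(77 + 49)) = (1 + 2*(√(-5))²)*(49*126) = (1 + 2*(I*√5)²)*6174 = (1 + 2*(-5))*6174 = (1 - 10)*6174 = -9*6174 = -55566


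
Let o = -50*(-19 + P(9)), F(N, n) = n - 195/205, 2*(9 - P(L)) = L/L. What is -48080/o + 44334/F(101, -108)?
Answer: -77937514/156345 ≈ -498.50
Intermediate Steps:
P(L) = 17/2 (P(L) = 9 - L/(2*L) = 9 - ½*1 = 9 - ½ = 17/2)
F(N, n) = -39/41 + n (F(N, n) = n - 195*1/205 = n - 39/41 = -39/41 + n)
o = 525 (o = -50*(-19 + 17/2) = -50*(-21/2) = 525)
-48080/o + 44334/F(101, -108) = -48080/525 + 44334/(-39/41 - 108) = -48080*1/525 + 44334/(-4467/41) = -9616/105 + 44334*(-41/4467) = -9616/105 - 605898/1489 = -77937514/156345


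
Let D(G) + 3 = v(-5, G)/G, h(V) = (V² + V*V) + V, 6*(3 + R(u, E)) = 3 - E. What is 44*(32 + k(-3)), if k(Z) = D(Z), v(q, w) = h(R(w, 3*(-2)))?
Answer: 1232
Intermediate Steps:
R(u, E) = -5/2 - E/6 (R(u, E) = -3 + (3 - E)/6 = -3 + (½ - E/6) = -5/2 - E/6)
h(V) = V + 2*V² (h(V) = (V² + V²) + V = 2*V² + V = V + 2*V²)
v(q, w) = 3 (v(q, w) = (-5/2 - (-2)/2)*(1 + 2*(-5/2 - (-2)/2)) = (-5/2 - ⅙*(-6))*(1 + 2*(-5/2 - ⅙*(-6))) = (-5/2 + 1)*(1 + 2*(-5/2 + 1)) = -3*(1 + 2*(-3/2))/2 = -3*(1 - 3)/2 = -3/2*(-2) = 3)
D(G) = -3 + 3/G
k(Z) = -3 + 3/Z
44*(32 + k(-3)) = 44*(32 + (-3 + 3/(-3))) = 44*(32 + (-3 + 3*(-⅓))) = 44*(32 + (-3 - 1)) = 44*(32 - 4) = 44*28 = 1232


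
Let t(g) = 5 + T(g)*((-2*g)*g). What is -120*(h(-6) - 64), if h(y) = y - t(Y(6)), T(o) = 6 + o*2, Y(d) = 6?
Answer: -146520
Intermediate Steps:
T(o) = 6 + 2*o
t(g) = 5 - 2*g²*(6 + 2*g) (t(g) = 5 + (6 + 2*g)*((-2*g)*g) = 5 + (6 + 2*g)*(-2*g²) = 5 - 2*g²*(6 + 2*g))
h(y) = 1291 + y (h(y) = y - (5 - 4*6²*(3 + 6)) = y - (5 - 4*36*9) = y - (5 - 1296) = y - 1*(-1291) = y + 1291 = 1291 + y)
-120*(h(-6) - 64) = -120*((1291 - 6) - 64) = -120*(1285 - 64) = -120*1221 = -146520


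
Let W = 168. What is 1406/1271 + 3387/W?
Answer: 1513695/71176 ≈ 21.267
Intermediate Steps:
1406/1271 + 3387/W = 1406/1271 + 3387/168 = 1406*(1/1271) + 3387*(1/168) = 1406/1271 + 1129/56 = 1513695/71176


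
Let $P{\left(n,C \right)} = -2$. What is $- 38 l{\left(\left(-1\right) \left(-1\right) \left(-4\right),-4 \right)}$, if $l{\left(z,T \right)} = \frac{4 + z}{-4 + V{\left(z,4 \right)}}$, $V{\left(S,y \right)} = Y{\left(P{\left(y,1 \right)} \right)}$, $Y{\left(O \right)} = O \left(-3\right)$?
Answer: $0$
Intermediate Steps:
$Y{\left(O \right)} = - 3 O$
$V{\left(S,y \right)} = 6$ ($V{\left(S,y \right)} = \left(-3\right) \left(-2\right) = 6$)
$l{\left(z,T \right)} = 2 + \frac{z}{2}$ ($l{\left(z,T \right)} = \frac{4 + z}{-4 + 6} = \frac{4 + z}{2} = \left(4 + z\right) \frac{1}{2} = 2 + \frac{z}{2}$)
$- 38 l{\left(\left(-1\right) \left(-1\right) \left(-4\right),-4 \right)} = - 38 \left(2 + \frac{\left(-1\right) \left(-1\right) \left(-4\right)}{2}\right) = - 38 \left(2 + \frac{1 \left(-4\right)}{2}\right) = - 38 \left(2 + \frac{1}{2} \left(-4\right)\right) = - 38 \left(2 - 2\right) = \left(-38\right) 0 = 0$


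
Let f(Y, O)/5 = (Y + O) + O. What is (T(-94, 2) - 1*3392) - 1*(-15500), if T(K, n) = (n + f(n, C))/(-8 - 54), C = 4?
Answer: 375322/31 ≈ 12107.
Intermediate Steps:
f(Y, O) = 5*Y + 10*O (f(Y, O) = 5*((Y + O) + O) = 5*((O + Y) + O) = 5*(Y + 2*O) = 5*Y + 10*O)
T(K, n) = -20/31 - 3*n/31 (T(K, n) = (n + (5*n + 10*4))/(-8 - 54) = (n + (5*n + 40))/(-62) = (n + (40 + 5*n))*(-1/62) = (40 + 6*n)*(-1/62) = -20/31 - 3*n/31)
(T(-94, 2) - 1*3392) - 1*(-15500) = ((-20/31 - 3/31*2) - 1*3392) - 1*(-15500) = ((-20/31 - 6/31) - 3392) + 15500 = (-26/31 - 3392) + 15500 = -105178/31 + 15500 = 375322/31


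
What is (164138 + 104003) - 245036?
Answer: 23105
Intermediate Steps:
(164138 + 104003) - 245036 = 268141 - 245036 = 23105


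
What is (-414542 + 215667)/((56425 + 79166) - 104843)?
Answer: -198875/30748 ≈ -6.4679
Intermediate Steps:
(-414542 + 215667)/((56425 + 79166) - 104843) = -198875/(135591 - 104843) = -198875/30748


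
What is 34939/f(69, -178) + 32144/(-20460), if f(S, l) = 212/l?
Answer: -15906307481/542190 ≈ -29337.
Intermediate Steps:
34939/f(69, -178) + 32144/(-20460) = 34939/((212/(-178))) + 32144/(-20460) = 34939/((212*(-1/178))) + 32144*(-1/20460) = 34939/(-106/89) - 8036/5115 = 34939*(-89/106) - 8036/5115 = -3109571/106 - 8036/5115 = -15906307481/542190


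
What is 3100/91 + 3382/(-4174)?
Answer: 6315819/189917 ≈ 33.256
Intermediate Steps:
3100/91 + 3382/(-4174) = 3100*(1/91) + 3382*(-1/4174) = 3100/91 - 1691/2087 = 6315819/189917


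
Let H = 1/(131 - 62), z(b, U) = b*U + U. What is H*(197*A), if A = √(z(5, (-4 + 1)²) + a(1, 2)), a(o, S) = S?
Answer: 394*√14/69 ≈ 21.365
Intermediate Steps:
z(b, U) = U + U*b (z(b, U) = U*b + U = U + U*b)
H = 1/69 ≈ 0.014493
A = 2*√14 (A = √((-4 + 1)²*(1 + 5) + 2) = √((-3)²*6 + 2) = √(9*6 + 2) = √(54 + 2) = √56 = 2*√14 ≈ 7.4833)
H*(197*A) = (197*(2*√14))/69 = (394*√14)/69 = 394*√14/69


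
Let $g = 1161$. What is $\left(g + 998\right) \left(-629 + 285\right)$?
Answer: $-742696$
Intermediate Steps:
$\left(g + 998\right) \left(-629 + 285\right) = \left(1161 + 998\right) \left(-629 + 285\right) = 2159 \left(-344\right) = -742696$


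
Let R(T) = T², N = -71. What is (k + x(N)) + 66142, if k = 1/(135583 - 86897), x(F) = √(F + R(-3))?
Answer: 3220189413/48686 + I*√62 ≈ 66142.0 + 7.874*I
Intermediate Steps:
x(F) = √(9 + F) (x(F) = √(F + (-3)²) = √(F + 9) = √(9 + F))
k = 1/48686 ≈ 2.0540e-5
(k + x(N)) + 66142 = (1/48686 + √(9 - 71)) + 66142 = (1/48686 + √(-62)) + 66142 = (1/48686 + I*√62) + 66142 = 3220189413/48686 + I*√62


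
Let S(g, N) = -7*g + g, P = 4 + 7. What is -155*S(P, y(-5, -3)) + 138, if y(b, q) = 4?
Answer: 10368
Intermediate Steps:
P = 11
S(g, N) = -6*g
-155*S(P, y(-5, -3)) + 138 = -(-930)*11 + 138 = -155*(-66) + 138 = 10230 + 138 = 10368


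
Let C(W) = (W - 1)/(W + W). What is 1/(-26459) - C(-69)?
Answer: -926134/1825671 ≈ -0.50728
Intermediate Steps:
C(W) = (-1 + W)/(2*W) (C(W) = (-1 + W)/((2*W)) = (-1 + W)*(1/(2*W)) = (-1 + W)/(2*W))
1/(-26459) - C(-69) = 1/(-26459) - (-1 - 69)/(2*(-69)) = -1/26459 - (-1)*(-70)/(2*69) = -1/26459 - 1*35/69 = -1/26459 - 35/69 = -926134/1825671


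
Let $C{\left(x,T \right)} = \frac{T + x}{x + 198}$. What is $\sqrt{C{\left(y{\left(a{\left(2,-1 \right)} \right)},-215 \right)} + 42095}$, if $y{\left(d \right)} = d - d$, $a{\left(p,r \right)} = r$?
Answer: $\frac{\sqrt{183361090}}{66} \approx 205.17$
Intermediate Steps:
$y{\left(d \right)} = 0$
$C{\left(x,T \right)} = \frac{T + x}{198 + x}$
$\sqrt{C{\left(y{\left(a{\left(2,-1 \right)} \right)},-215 \right)} + 42095} = \sqrt{\frac{-215 + 0}{198 + 0} + 42095} = \sqrt{\frac{1}{198} \left(-215\right) + 42095} = \sqrt{- \frac{215}{198} + 42095} = \sqrt{\frac{8334595}{198}} = \frac{\sqrt{183361090}}{66}$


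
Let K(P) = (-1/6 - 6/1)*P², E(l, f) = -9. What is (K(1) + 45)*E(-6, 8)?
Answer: -699/2 ≈ -349.50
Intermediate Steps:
K(P) = -37*P²/6 (K(P) = (-1*⅙ - 6*1)*P² = (-⅙ - 6)*P² = -37*P²/6)
(K(1) + 45)*E(-6, 8) = (-37/6*1² + 45)*(-9) = (-37/6*1 + 45)*(-9) = (-37/6 + 45)*(-9) = (233/6)*(-9) = -699/2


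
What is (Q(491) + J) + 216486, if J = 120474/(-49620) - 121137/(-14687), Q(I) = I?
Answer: 26355056618447/121461490 ≈ 2.1698e+5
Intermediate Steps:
J = 706902717/121461490 (J = 120474*(-1/49620) - 121137*(-1/14687) = -20079/8270 + 121137/14687 = 706902717/121461490 ≈ 5.8200)
(Q(491) + J) + 216486 = (491 + 706902717/121461490) + 216486 = 60344494307/121461490 + 216486 = 26355056618447/121461490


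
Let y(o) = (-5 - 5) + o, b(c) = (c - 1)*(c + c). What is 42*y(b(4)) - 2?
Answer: 586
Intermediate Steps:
b(c) = 2*c*(-1 + c) (b(c) = (-1 + c)*(2*c) = 2*c*(-1 + c))
y(o) = -10 + o
42*y(b(4)) - 2 = 42*(-10 + 2*4*(-1 + 4)) - 2 = 42*(-10 + 2*4*3) - 2 = 42*(-10 + 24) - 2 = 42*14 - 2 = 588 - 2 = 586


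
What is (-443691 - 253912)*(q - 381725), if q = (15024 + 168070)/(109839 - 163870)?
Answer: 14388178074034107/54031 ≈ 2.6629e+11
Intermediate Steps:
q = -183094/54031 (q = 183094/(-54031) = 183094*(-1/54031) = -183094/54031 ≈ -3.3887)
(-443691 - 253912)*(q - 381725) = (-443691 - 253912)*(-183094/54031 - 381725) = -697603*(-20625166569/54031) = 14388178074034107/54031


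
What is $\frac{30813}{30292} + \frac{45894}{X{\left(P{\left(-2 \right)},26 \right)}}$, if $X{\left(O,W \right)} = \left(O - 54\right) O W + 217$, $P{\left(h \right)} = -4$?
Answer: $\frac{527590495}{63098236} \approx 8.3614$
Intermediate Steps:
$X{\left(O,W \right)} = 217 + O W \left(-54 + O\right)$ ($X{\left(O,W \right)} = \left(-54 + O\right) O W + 217 = O \left(-54 + O\right) W + 217 = O W \left(-54 + O\right) + 217 = 217 + O W \left(-54 + O\right)$)
$\frac{30813}{30292} + \frac{45894}{X{\left(P{\left(-2 \right)},26 \right)}} = \frac{30813}{30292} + \frac{45894}{217 + 26 \left(-4\right)^{2} - \left(-216\right) 26} = 30813 \cdot \frac{1}{30292} + \frac{45894}{217 + 26 \cdot 16 + 5616} = \frac{30813}{30292} + \frac{45894}{217 + 416 + 5616} = \frac{30813}{30292} + \frac{45894}{6249} = \frac{30813}{30292} + 45894 \cdot \frac{1}{6249} = \frac{30813}{30292} + \frac{15298}{2083} = \frac{527590495}{63098236}$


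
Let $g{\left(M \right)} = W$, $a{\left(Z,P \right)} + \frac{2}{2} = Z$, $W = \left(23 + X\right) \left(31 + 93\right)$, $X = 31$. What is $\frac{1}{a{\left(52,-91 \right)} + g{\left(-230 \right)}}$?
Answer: $\frac{1}{6747} \approx 0.00014821$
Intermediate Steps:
$W = 6696$ ($W = \left(23 + 31\right) \left(31 + 93\right) = 54 \cdot 124 = 6696$)
$a{\left(Z,P \right)} = -1 + Z$
$g{\left(M \right)} = 6696$
$\frac{1}{a{\left(52,-91 \right)} + g{\left(-230 \right)}} = \frac{1}{\left(-1 + 52\right) + 6696} = \frac{1}{51 + 6696} = \frac{1}{6747}$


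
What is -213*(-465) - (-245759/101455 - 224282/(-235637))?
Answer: 2367859581880748/23906551835 ≈ 99047.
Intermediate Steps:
-213*(-465) - (-245759/101455 - 224282/(-235637)) = 99045 - (-245759*1/101455 - 224282*(-1/235637)) = 99045 - (-245759/101455 + 224282/235637) = 99045 - 1*(-35155383173/23906551835) = 99045 + 35155383173/23906551835 = 2367859581880748/23906551835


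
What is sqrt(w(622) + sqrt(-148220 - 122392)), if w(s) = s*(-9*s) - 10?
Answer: sqrt(-3481966 + 6*I*sqrt(7517)) ≈ 0.14 + 1866.0*I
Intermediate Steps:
w(s) = -10 - 9*s**2 (w(s) = -9*s**2 - 10 = -10 - 9*s**2)
sqrt(w(622) + sqrt(-148220 - 122392)) = sqrt((-10 - 9*622**2) + sqrt(-148220 - 122392)) = sqrt((-10 - 9*386884) + sqrt(-270612)) = sqrt((-10 - 3481956) + 6*I*sqrt(7517)) = sqrt(-3481966 + 6*I*sqrt(7517))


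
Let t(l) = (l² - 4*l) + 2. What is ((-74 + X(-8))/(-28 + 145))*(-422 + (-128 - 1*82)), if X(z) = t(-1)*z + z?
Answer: 29072/39 ≈ 745.44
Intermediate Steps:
t(l) = 2 + l² - 4*l
X(z) = 8*z (X(z) = (2 + (-1)² - 4*(-1))*z + z = (2 + 1 + 4)*z + z = 7*z + z = 8*z)
((-74 + X(-8))/(-28 + 145))*(-422 + (-128 - 1*82)) = ((-74 + 8*(-8))/(-28 + 145))*(-422 + (-128 - 1*82)) = ((-74 - 64)/117)*(-422 + (-128 - 82)) = (-138*1/117)*(-422 - 210) = -46/39*(-632) = 29072/39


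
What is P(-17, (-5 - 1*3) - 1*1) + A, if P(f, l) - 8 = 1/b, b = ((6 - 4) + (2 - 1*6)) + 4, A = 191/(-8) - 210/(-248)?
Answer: -3603/248 ≈ -14.528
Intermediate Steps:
A = -5711/248 (A = 191*(-1/8) - 210*(-1/248) = -191/8 + 105/124 = -5711/248 ≈ -23.028)
b = 2 (b = (2 + (2 - 6)) + 4 = (2 - 4) + 4 = -2 + 4 = 2)
P(f, l) = 17/2 (P(f, l) = 8 + 1/2 = 17/2)
P(-17, (-5 - 1*3) - 1*1) + A = 17/2 - 5711/248 = -3603/248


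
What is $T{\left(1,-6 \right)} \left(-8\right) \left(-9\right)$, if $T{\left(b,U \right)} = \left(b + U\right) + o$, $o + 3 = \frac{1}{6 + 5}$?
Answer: $- \frac{6264}{11} \approx -569.45$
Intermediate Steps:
$o = - \frac{32}{11}$ ($o = -3 + \frac{1}{6 + 5} = -3 + \frac{1}{11} = - \frac{32}{11} \approx -2.9091$)
$T{\left(b,U \right)} = - \frac{32}{11} + U + b$ ($T{\left(b,U \right)} = \left(b + U\right) - \frac{32}{11} = \left(U + b\right) - \frac{32}{11} = - \frac{32}{11} + U + b$)
$T{\left(1,-6 \right)} \left(-8\right) \left(-9\right) = \left(- \frac{32}{11} - 6 + 1\right) \left(-8\right) \left(-9\right) = \left(- \frac{87}{11}\right) \left(-8\right) \left(-9\right) = \frac{696}{11} \left(-9\right) = - \frac{6264}{11}$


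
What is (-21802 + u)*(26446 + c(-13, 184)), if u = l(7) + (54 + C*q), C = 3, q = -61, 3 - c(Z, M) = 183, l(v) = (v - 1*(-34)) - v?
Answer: -575146602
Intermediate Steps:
l(v) = 34 (l(v) = (v + 34) - v = (34 + v) - v = 34)
c(Z, M) = -180 (c(Z, M) = 3 - 1*183 = 3 - 183 = -180)
u = -95 (u = 34 + (54 + 3*(-61)) = 34 + (54 - 183) = 34 - 129 = -95)
(-21802 + u)*(26446 + c(-13, 184)) = (-21802 - 95)*(26446 - 180) = -21897*26266 = -575146602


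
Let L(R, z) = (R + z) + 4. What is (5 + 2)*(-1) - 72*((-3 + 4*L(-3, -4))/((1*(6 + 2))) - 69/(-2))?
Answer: -2356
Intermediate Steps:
L(R, z) = 4 + R + z
(5 + 2)*(-1) - 72*((-3 + 4*L(-3, -4))/((1*(6 + 2))) - 69/(-2)) = (5 + 2)*(-1) - 72*((-3 + 4*(4 - 3 - 4))/((1*(6 + 2))) - 69/(-2)) = 7*(-1) - 72*((-3 + 4*(-3))/((1*8)) - 69*(-1/2)) = -7 - 72*((-3 - 12)/8 + 69/2) = -7 - 72*(-15*1/8 + 69/2) = -7 - 72*(-15/8 + 69/2) = -7 - 72*261/8 = -7 - 2349 = -2356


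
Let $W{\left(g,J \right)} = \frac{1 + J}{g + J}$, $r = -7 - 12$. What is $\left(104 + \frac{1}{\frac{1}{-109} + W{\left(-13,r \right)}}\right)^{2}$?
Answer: $\frac{10425226816}{931225} \approx 11195.0$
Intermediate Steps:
$r = -19$ ($r = -7 - 12 = -19$)
$W{\left(g,J \right)} = \frac{1 + J}{J + g}$
$\left(104 + \frac{1}{\frac{1}{-109} + W{\left(-13,r \right)}}\right)^{2} = \left(104 + \frac{1}{\frac{1}{-109} + \frac{1 - 19}{-19 - 13}}\right)^{2} = \left(104 + \frac{1}{- \frac{1}{109} + \frac{1}{-32} \left(-18\right)}\right)^{2} = \left(104 + \frac{1}{- \frac{1}{109} - - \frac{9}{16}}\right)^{2} = \left(104 + \frac{1}{- \frac{1}{109} + \frac{9}{16}}\right)^{2} = \left(104 + \frac{1}{\frac{965}{1744}}\right)^{2} = \left(104 + \frac{1744}{965}\right)^{2} = \left(\frac{102104}{965}\right)^{2} = \frac{10425226816}{931225}$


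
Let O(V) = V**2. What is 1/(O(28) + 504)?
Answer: 1/1288 ≈ 0.00077640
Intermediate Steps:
1/(O(28) + 504) = 1/(28**2 + 504) = 1/(784 + 504) = 1/1288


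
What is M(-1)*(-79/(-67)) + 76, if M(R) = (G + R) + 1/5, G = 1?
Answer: 25539/335 ≈ 76.236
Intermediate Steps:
M(R) = 6/5 + R (M(R) = (1 + R) + 1/5 = (1 + R) + ⅕ = 6/5 + R)
M(-1)*(-79/(-67)) + 76 = (6/5 - 1)*(-79/(-67)) + 76 = (-79*(-1/67))/5 + 76 = (⅕)*(79/67) + 76 = 79/335 + 76 = 25539/335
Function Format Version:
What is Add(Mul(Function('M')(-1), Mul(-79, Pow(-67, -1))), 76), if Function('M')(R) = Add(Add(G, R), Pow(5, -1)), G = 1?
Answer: Rational(25539, 335) ≈ 76.236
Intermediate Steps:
Function('M')(R) = Add(Rational(6, 5), R) (Function('M')(R) = Add(Add(1, R), Pow(5, -1)) = Add(Add(1, R), Rational(1, 5)) = Add(Rational(6, 5), R))
Add(Mul(Function('M')(-1), Mul(-79, Pow(-67, -1))), 76) = Add(Mul(Add(Rational(6, 5), -1), Mul(-79, Pow(-67, -1))), 76) = Add(Mul(Rational(1, 5), Mul(-79, Rational(-1, 67))), 76) = Add(Mul(Rational(1, 5), Rational(79, 67)), 76) = Add(Rational(79, 335), 76) = Rational(25539, 335)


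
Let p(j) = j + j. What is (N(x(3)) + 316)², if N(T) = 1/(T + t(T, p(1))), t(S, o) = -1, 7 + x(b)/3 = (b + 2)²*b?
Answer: 4115094201/41209 ≈ 99859.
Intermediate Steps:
p(j) = 2*j
x(b) = -21 + 3*b*(2 + b)² (x(b) = -21 + 3*((b + 2)²*b) = -21 + 3*((2 + b)²*b) = -21 + 3*(b*(2 + b)²) = -21 + 3*b*(2 + b)²)
N(T) = 1/(-1 + T) (N(T) = 1/(T - 1) = 1/(-1 + T))
(N(x(3)) + 316)² = (1/(-1 + (-21 + 3*3*(2 + 3)²)) + 316)² = (1/(-1 + (-21 + 3*3*5²)) + 316)² = (1/(-1 + (-21 + 3*3*25)) + 316)² = (1/(-1 + (-21 + 225)) + 316)² = (1/(-1 + 204) + 316)² = (1/203 + 316)² = (64149/203)² = 4115094201/41209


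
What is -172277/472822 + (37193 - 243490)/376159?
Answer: -3313169473/3629719402 ≈ -0.91279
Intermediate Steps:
-172277/472822 + (37193 - 243490)/376159 = -172277*1/472822 - 206297*1/376159 = -24611/67546 - 29471/53737 = -3313169473/3629719402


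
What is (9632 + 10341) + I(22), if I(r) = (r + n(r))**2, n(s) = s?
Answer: 21909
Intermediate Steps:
I(r) = 4*r**2 (I(r) = (r + r)**2 = (2*r)**2 = 4*r**2)
(9632 + 10341) + I(22) = (9632 + 10341) + 4*22**2 = 19973 + 4*484 = 19973 + 1936 = 21909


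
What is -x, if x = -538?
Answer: 538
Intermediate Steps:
-x = -1*(-538) = 538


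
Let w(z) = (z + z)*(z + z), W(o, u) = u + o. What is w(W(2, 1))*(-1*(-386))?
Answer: 13896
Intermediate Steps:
W(o, u) = o + u
w(z) = 4*z² (w(z) = (2*z)*(2*z) = 4*z²)
w(W(2, 1))*(-1*(-386)) = (4*(2 + 1)²)*(-1*(-386)) = (4*3²)*386 = (4*9)*386 = 36*386 = 13896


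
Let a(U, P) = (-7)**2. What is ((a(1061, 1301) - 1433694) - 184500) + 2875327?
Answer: 1257182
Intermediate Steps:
a(U, P) = 49
((a(1061, 1301) - 1433694) - 184500) + 2875327 = ((49 - 1433694) - 184500) + 2875327 = (-1433645 - 184500) + 2875327 = -1618145 + 2875327 = 1257182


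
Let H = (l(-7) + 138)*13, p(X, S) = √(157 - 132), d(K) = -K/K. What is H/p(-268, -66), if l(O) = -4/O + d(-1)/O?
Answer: 12623/35 ≈ 360.66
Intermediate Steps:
d(K) = -1 (d(K) = -1*1 = -1)
p(X, S) = 5 (p(X, S) = √25 = 5)
l(O) = -5/O (l(O) = -4/O - 1/O = -5/O)
H = 12623/7 (H = (-5/(-7) + 138)*13 = (-5*(-⅐) + 138)*13 = (5/7 + 138)*13 = (971/7)*13 = 12623/7 ≈ 1803.3)
H/p(-268, -66) = (12623/7)/5 = (12623/7)*(⅕) = 12623/35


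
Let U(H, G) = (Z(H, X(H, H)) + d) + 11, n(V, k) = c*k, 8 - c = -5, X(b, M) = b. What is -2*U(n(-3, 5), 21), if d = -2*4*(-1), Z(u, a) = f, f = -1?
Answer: -36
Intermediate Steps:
c = 13 (c = 8 - 1*(-5) = 8 + 5 = 13)
Z(u, a) = -1
d = 8 (d = -8*(-1) = 8)
n(V, k) = 13*k
U(H, G) = 18 (U(H, G) = (-1 + 8) + 11 = 7 + 11 = 18)
-2*U(n(-3, 5), 21) = -2*18 = -36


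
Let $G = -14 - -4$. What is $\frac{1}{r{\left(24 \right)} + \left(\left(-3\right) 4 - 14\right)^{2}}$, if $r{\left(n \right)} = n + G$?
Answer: $\frac{1}{690} \approx 0.0014493$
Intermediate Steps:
$G = -10$ ($G = -14 + 4 = -10$)
$r{\left(n \right)} = -10 + n$ ($r{\left(n \right)} = n - 10 = -10 + n$)
$\frac{1}{r{\left(24 \right)} + \left(\left(-3\right) 4 - 14\right)^{2}} = \frac{1}{\left(-10 + 24\right) + \left(\left(-3\right) 4 - 14\right)^{2}} = \frac{1}{14 + \left(-12 - 14\right)^{2}} = \frac{1}{14 + \left(-26\right)^{2}} = \frac{1}{14 + 676} = \frac{1}{690}$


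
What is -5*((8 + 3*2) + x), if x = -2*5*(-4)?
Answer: -270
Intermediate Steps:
x = 40 (x = -10*(-4) = 40)
-5*((8 + 3*2) + x) = -5*((8 + 3*2) + 40) = -5*((8 + 6) + 40) = -5*(14 + 40) = -5*54 = -270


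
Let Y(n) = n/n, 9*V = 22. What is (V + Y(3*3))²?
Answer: 961/81 ≈ 11.864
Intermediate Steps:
V = 22/9 (V = (⅑)*22 = 22/9 ≈ 2.4444)
Y(n) = 1
(V + Y(3*3))² = (22/9 + 1)² = (31/9)² = 961/81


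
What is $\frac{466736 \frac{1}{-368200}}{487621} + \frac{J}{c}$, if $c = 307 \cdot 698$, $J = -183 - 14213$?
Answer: $- \frac{161549212403856}{2404584262358075} \approx -0.067184$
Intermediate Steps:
$J = -14396$ ($J = -183 - 14213 = -14396$)
$c = 214286$
$\frac{466736 \frac{1}{-368200}}{487621} + \frac{J}{c} = \frac{466736 \frac{1}{-368200}}{487621} - \frac{14396}{214286} = 466736 \left(- \frac{1}{368200}\right) \frac{1}{487621} - \frac{7198}{107143} = \left(- \frac{58342}{46025}\right) \frac{1}{487621} - \frac{7198}{107143} = - \frac{58342}{22442756525} - \frac{7198}{107143} = - \frac{161549212403856}{2404584262358075}$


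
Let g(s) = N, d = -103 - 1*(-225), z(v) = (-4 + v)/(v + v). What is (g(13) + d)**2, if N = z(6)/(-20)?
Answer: 214300321/14400 ≈ 14882.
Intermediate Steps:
z(v) = (-4 + v)/(2*v) (z(v) = (-4 + v)/((2*v)) = (-4 + v)*(1/(2*v)) = (-4 + v)/(2*v))
d = 122 (d = -103 + 225 = 122)
N = -1/120 (N = ((1/2)*(-4 + 6)/6)/(-20) = ((1/2)*(1/6)*2)*(-1/20) = (1/6)*(-1/20) = -1/120 ≈ -0.0083333)
g(s) = -1/120
(g(13) + d)**2 = (-1/120 + 122)**2 = (14639/120)**2 = 214300321/14400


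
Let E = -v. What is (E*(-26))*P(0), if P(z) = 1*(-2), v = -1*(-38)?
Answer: -1976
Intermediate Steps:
v = 38
P(z) = -2
E = -38 (E = -1*38 = -38)
(E*(-26))*P(0) = -38*(-26)*(-2) = 988*(-2) = -1976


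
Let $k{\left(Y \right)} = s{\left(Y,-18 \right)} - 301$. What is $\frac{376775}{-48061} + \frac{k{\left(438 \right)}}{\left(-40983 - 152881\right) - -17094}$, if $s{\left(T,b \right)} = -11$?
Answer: $- \frac{33293760859}{4247871485} \approx -7.8378$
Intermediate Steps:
$k{\left(Y \right)} = -312$ ($k{\left(Y \right)} = -11 - 301 = -312$)
$\frac{376775}{-48061} + \frac{k{\left(438 \right)}}{\left(-40983 - 152881\right) - -17094} = \frac{376775}{-48061} - \frac{312}{\left(-40983 - 152881\right) - -17094} = 376775 \left(- \frac{1}{48061}\right) - \frac{312}{-193864 + \left(-42 + 17136\right)} = - \frac{376775}{48061} - \frac{312}{-193864 + 17094} = - \frac{376775}{48061} - \frac{312}{-176770} = - \frac{376775}{48061} - - \frac{156}{88385} = - \frac{376775}{48061} + \frac{156}{88385} = - \frac{33293760859}{4247871485}$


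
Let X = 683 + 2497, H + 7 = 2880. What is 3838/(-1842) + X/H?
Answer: -2584507/2646033 ≈ -0.97675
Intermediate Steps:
H = 2873 (H = -7 + 2880 = 2873)
X = 3180
3838/(-1842) + X/H = 3838/(-1842) + 3180/2873 = 3838*(-1/1842) + 3180*(1/2873) = -1919/921 + 3180/2873 = -2584507/2646033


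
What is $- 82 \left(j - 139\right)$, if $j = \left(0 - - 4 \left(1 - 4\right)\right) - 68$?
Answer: $17958$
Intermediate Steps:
$j = -80$ ($j = \left(0 - - 4 \left(1 - 4\right)\right) - 68 = \left(0 - \left(-4\right) \left(-3\right)\right) - 68 = \left(0 - 12\right) - 68 = -12 - 68 = -80$)
$- 82 \left(j - 139\right) = - 82 \left(-80 - 139\right) = \left(-82\right) \left(-219\right) = 17958$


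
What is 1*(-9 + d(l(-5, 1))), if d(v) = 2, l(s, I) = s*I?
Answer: -7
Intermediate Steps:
l(s, I) = I*s
1*(-9 + d(l(-5, 1))) = 1*(-9 + 2) = 1*(-7) = -7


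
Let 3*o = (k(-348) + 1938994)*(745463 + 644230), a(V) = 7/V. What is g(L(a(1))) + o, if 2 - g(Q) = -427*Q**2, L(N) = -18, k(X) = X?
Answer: 898041063576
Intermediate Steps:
o = 898040925226 (o = ((-348 + 1938994)*(745463 + 644230))/3 = (1938646*1389693)/3 = (1/3)*2694122775678 = 898040925226)
g(Q) = 2 + 427*Q**2 (g(Q) = 2 - (-427)*Q**2 = 2 + 427*Q**2)
g(L(a(1))) + o = (2 + 427*(-18)**2) + 898040925226 = (2 + 427*324) + 898040925226 = (2 + 138348) + 898040925226 = 138350 + 898040925226 = 898041063576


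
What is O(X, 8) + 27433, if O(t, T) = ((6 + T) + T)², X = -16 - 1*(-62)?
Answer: 27917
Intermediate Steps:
X = 46 (X = -16 + 62 = 46)
O(t, T) = (6 + 2*T)²
O(X, 8) + 27433 = 4*(3 + 8)² + 27433 = 4*11² + 27433 = 4*121 + 27433 = 484 + 27433 = 27917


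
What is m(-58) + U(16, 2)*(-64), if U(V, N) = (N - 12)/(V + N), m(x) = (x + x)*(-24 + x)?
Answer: 85928/9 ≈ 9547.6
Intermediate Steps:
m(x) = 2*x*(-24 + x) (m(x) = (2*x)*(-24 + x) = 2*x*(-24 + x))
U(V, N) = (-12 + N)/(N + V)
m(-58) + U(16, 2)*(-64) = 2*(-58)*(-24 - 58) + ((-12 + 2)/(2 + 16))*(-64) = 2*(-58)*(-82) + (-10/18)*(-64) = 9512 + ((1/18)*(-10))*(-64) = 9512 - 5/9*(-64) = 9512 + 320/9 = 85928/9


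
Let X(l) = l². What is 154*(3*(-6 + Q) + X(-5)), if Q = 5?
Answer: 3388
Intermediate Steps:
154*(3*(-6 + Q) + X(-5)) = 154*(3*(-6 + 5) + (-5)²) = 154*(3*(-1) + 25) = 154*(-3 + 25) = 154*22 = 3388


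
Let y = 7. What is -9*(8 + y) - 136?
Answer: -271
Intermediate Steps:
-9*(8 + y) - 136 = -9*(8 + 7) - 136 = -9*15 - 136 = -135 - 136 = -271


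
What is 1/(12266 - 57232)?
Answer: -1/44966 ≈ -2.2239e-5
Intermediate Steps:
1/(12266 - 57232) = 1/(-44966) = -1/44966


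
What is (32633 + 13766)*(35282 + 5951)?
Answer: 1913169967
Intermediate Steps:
(32633 + 13766)*(35282 + 5951) = 46399*41233 = 1913169967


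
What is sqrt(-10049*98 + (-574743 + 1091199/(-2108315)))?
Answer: I*sqrt(6932167566358872310)/2108315 ≈ 1248.8*I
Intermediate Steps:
sqrt(-10049*98 + (-574743 + 1091199/(-2108315))) = sqrt(-984802 + (-574743 + 1091199*(-1/2108315))) = sqrt(-984802 + (-574743 - 1091199/2108315)) = sqrt(-984802 - 1211740379244/2108315) = sqrt(-3288013207874/2108315) = I*sqrt(6932167566358872310)/2108315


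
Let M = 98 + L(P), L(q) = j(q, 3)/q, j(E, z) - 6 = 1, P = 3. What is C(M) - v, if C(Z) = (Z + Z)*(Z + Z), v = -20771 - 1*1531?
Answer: 563122/9 ≈ 62569.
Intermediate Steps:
j(E, z) = 7 (j(E, z) = 6 + 1 = 7)
v = -22302 (v = -20771 - 1531 = -22302)
L(q) = 7/q
M = 301/3 (M = 98 + 7/3 = 301/3 ≈ 100.33)
C(Z) = 4*Z**2 (C(Z) = (2*Z)*(2*Z) = 4*Z**2)
C(M) - v = 4*(301/3)**2 - 1*(-22302) = 4*(90601/9) + 22302 = 362404/9 + 22302 = 563122/9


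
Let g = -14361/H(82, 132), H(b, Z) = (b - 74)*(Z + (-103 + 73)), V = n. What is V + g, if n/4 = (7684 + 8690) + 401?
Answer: 18246413/272 ≈ 67082.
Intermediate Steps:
n = 67100 (n = 4*((7684 + 8690) + 401) = 4*(16374 + 401) = 4*16775 = 67100)
V = 67100
H(b, Z) = (-74 + b)*(-30 + Z) (H(b, Z) = (-74 + b)*(Z - 30) = (-74 + b)*(-30 + Z))
g = -4787/272 (g = -14361/(2220 - 74*132 - 30*82 + 132*82) = -14361/(2220 - 9768 - 2460 + 10824) = -14361/816 = -14361*1/816 = -4787/272 ≈ -17.599)
V + g = 67100 - 4787/272 = 18246413/272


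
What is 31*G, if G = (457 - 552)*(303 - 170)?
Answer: -391685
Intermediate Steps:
G = -12635 (G = -95*133 = -12635)
31*G = 31*(-12635) = -391685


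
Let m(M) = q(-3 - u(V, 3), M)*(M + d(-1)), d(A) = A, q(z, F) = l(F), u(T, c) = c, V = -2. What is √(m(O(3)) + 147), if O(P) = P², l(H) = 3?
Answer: 3*√19 ≈ 13.077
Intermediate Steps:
q(z, F) = 3
m(M) = -3 + 3*M (m(M) = 3*(M - 1) = 3*(-1 + M) = -3 + 3*M)
√(m(O(3)) + 147) = √((-3 + 3*3²) + 147) = √((-3 + 3*9) + 147) = √((-3 + 27) + 147) = √(24 + 147) = √171 = 3*√19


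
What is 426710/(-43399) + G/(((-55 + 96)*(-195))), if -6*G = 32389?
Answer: -19063628489/2081850030 ≈ -9.1571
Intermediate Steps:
G = -32389/6 (G = -⅙*32389 = -32389/6 ≈ -5398.2)
426710/(-43399) + G/(((-55 + 96)*(-195))) = 426710/(-43399) - 32389*(-1/(195*(-55 + 96)))/6 = 426710*(-1/43399) - 32389/(6*(41*(-195))) = -426710/43399 - 32389/6/(-7995) = -426710/43399 - 32389/6*(-1/7995) = -426710/43399 + 32389/47970 = -19063628489/2081850030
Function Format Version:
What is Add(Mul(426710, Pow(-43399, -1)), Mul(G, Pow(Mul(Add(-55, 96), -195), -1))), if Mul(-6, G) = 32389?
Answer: Rational(-19063628489, 2081850030) ≈ -9.1571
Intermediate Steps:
G = Rational(-32389, 6) (G = Mul(Rational(-1, 6), 32389) = Rational(-32389, 6) ≈ -5398.2)
Add(Mul(426710, Pow(-43399, -1)), Mul(G, Pow(Mul(Add(-55, 96), -195), -1))) = Add(Mul(426710, Pow(-43399, -1)), Mul(Rational(-32389, 6), Pow(Mul(Add(-55, 96), -195), -1))) = Add(Mul(426710, Rational(-1, 43399)), Mul(Rational(-32389, 6), Pow(Mul(41, -195), -1))) = Add(Rational(-426710, 43399), Mul(Rational(-32389, 6), Pow(-7995, -1))) = Add(Rational(-426710, 43399), Mul(Rational(-32389, 6), Rational(-1, 7995))) = Add(Rational(-426710, 43399), Rational(32389, 47970)) = Rational(-19063628489, 2081850030)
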